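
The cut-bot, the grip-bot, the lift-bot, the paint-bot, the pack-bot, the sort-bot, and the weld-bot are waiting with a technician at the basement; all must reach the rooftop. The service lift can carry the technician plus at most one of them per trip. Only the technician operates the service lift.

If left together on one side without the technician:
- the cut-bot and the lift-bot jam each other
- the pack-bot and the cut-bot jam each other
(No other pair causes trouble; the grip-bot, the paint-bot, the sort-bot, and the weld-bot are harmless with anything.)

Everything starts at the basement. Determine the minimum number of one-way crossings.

15

Counting alone: the technician can take at most 1 across per trip to the rooftop, so moving all 7 needs at least 7 loaded trips out, with a return between consecutive ones — at least 13 crossings.
The safety rule pushes this higher. Following every safe sequence of crossings, the most of the 7 that can be at the rooftop as the service lift arrives there on crossing 13 is 6 — never all 7.
So no plan with fewer than 15 crossings exists, and this one achieves 15:
1. Technician goes to the rooftop with the cut-bot.  [the basement: the grip-bot, the lift-bot, the pack-bot, the paint-bot, the sort-bot, the weld-bot | the rooftop: the cut-bot]
2. Technician goes back to the basement alone.  [the basement: the grip-bot, the lift-bot, the pack-bot, the paint-bot, the sort-bot, the weld-bot | the rooftop: the cut-bot]
3. Technician goes to the rooftop with the grip-bot.  [the basement: the lift-bot, the pack-bot, the paint-bot, the sort-bot, the weld-bot | the rooftop: the cut-bot, the grip-bot]
4. Technician goes back to the basement alone.  [the basement: the lift-bot, the pack-bot, the paint-bot, the sort-bot, the weld-bot | the rooftop: the cut-bot, the grip-bot]
5. Technician goes to the rooftop with the lift-bot.  [the basement: the pack-bot, the paint-bot, the sort-bot, the weld-bot | the rooftop: the cut-bot, the grip-bot, the lift-bot]
6. Technician goes back to the basement with the cut-bot.  [the basement: the cut-bot, the pack-bot, the paint-bot, the sort-bot, the weld-bot | the rooftop: the grip-bot, the lift-bot]
7. Technician goes to the rooftop with the pack-bot.  [the basement: the cut-bot, the paint-bot, the sort-bot, the weld-bot | the rooftop: the grip-bot, the lift-bot, the pack-bot]
8. Technician goes back to the basement alone.  [the basement: the cut-bot, the paint-bot, the sort-bot, the weld-bot | the rooftop: the grip-bot, the lift-bot, the pack-bot]
9. Technician goes to the rooftop with the paint-bot.  [the basement: the cut-bot, the sort-bot, the weld-bot | the rooftop: the grip-bot, the lift-bot, the pack-bot, the paint-bot]
10. Technician goes back to the basement alone.  [the basement: the cut-bot, the sort-bot, the weld-bot | the rooftop: the grip-bot, the lift-bot, the pack-bot, the paint-bot]
11. Technician goes to the rooftop with the sort-bot.  [the basement: the cut-bot, the weld-bot | the rooftop: the grip-bot, the lift-bot, the pack-bot, the paint-bot, the sort-bot]
12. Technician goes back to the basement alone.  [the basement: the cut-bot, the weld-bot | the rooftop: the grip-bot, the lift-bot, the pack-bot, the paint-bot, the sort-bot]
13. Technician goes to the rooftop with the weld-bot.  [the basement: the cut-bot | the rooftop: the grip-bot, the lift-bot, the pack-bot, the paint-bot, the sort-bot, the weld-bot]
14. Technician goes back to the basement alone.  [the basement: the cut-bot | the rooftop: the grip-bot, the lift-bot, the pack-bot, the paint-bot, the sort-bot, the weld-bot]
15. Technician goes to the rooftop with the cut-bot.  [the basement: — | the rooftop: the cut-bot, the grip-bot, the lift-bot, the pack-bot, the paint-bot, the sort-bot, the weld-bot]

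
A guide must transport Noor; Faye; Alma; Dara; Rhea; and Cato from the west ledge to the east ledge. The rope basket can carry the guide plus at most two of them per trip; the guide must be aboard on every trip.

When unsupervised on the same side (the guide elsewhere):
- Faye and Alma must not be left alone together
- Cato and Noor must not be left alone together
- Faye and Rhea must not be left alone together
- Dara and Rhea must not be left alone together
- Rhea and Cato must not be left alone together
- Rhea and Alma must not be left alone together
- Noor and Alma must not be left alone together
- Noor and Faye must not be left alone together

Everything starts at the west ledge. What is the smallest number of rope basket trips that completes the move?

Whatever the first load, the items left behind include a forbidden pair without the guide. No opening move is safe, so no plan exists.

impossible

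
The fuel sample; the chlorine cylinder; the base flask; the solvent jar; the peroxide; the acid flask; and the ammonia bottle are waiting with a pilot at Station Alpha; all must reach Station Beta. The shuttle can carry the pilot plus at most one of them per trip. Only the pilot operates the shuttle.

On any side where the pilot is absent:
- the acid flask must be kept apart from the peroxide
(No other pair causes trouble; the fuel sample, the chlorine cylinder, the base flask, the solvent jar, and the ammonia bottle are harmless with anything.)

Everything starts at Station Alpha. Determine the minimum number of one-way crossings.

Counting alone: the pilot can take at most 1 across per trip to Station Beta, so moving all 7 needs at least 7 loaded trips out, with a return between consecutive ones — at least 13 crossings.
The plan below uses exactly 13 crossings, so it is optimal:
1. Pilot goes to Station Beta with the peroxide.  [Station Alpha: the acid flask, the ammonia bottle, the base flask, the chlorine cylinder, the fuel sample, the solvent jar | Station Beta: the peroxide]
2. Pilot goes back to Station Alpha alone.  [Station Alpha: the acid flask, the ammonia bottle, the base flask, the chlorine cylinder, the fuel sample, the solvent jar | Station Beta: the peroxide]
3. Pilot goes to Station Beta with the fuel sample.  [Station Alpha: the acid flask, the ammonia bottle, the base flask, the chlorine cylinder, the solvent jar | Station Beta: the fuel sample, the peroxide]
4. Pilot goes back to Station Alpha alone.  [Station Alpha: the acid flask, the ammonia bottle, the base flask, the chlorine cylinder, the solvent jar | Station Beta: the fuel sample, the peroxide]
5. Pilot goes to Station Beta with the chlorine cylinder.  [Station Alpha: the acid flask, the ammonia bottle, the base flask, the solvent jar | Station Beta: the chlorine cylinder, the fuel sample, the peroxide]
6. Pilot goes back to Station Alpha alone.  [Station Alpha: the acid flask, the ammonia bottle, the base flask, the solvent jar | Station Beta: the chlorine cylinder, the fuel sample, the peroxide]
7. Pilot goes to Station Beta with the base flask.  [Station Alpha: the acid flask, the ammonia bottle, the solvent jar | Station Beta: the base flask, the chlorine cylinder, the fuel sample, the peroxide]
8. Pilot goes back to Station Alpha alone.  [Station Alpha: the acid flask, the ammonia bottle, the solvent jar | Station Beta: the base flask, the chlorine cylinder, the fuel sample, the peroxide]
9. Pilot goes to Station Beta with the solvent jar.  [Station Alpha: the acid flask, the ammonia bottle | Station Beta: the base flask, the chlorine cylinder, the fuel sample, the peroxide, the solvent jar]
10. Pilot goes back to Station Alpha alone.  [Station Alpha: the acid flask, the ammonia bottle | Station Beta: the base flask, the chlorine cylinder, the fuel sample, the peroxide, the solvent jar]
11. Pilot goes to Station Beta with the ammonia bottle.  [Station Alpha: the acid flask | Station Beta: the ammonia bottle, the base flask, the chlorine cylinder, the fuel sample, the peroxide, the solvent jar]
12. Pilot goes back to Station Alpha alone.  [Station Alpha: the acid flask | Station Beta: the ammonia bottle, the base flask, the chlorine cylinder, the fuel sample, the peroxide, the solvent jar]
13. Pilot goes to Station Beta with the acid flask.  [Station Alpha: — | Station Beta: the acid flask, the ammonia bottle, the base flask, the chlorine cylinder, the fuel sample, the peroxide, the solvent jar]

13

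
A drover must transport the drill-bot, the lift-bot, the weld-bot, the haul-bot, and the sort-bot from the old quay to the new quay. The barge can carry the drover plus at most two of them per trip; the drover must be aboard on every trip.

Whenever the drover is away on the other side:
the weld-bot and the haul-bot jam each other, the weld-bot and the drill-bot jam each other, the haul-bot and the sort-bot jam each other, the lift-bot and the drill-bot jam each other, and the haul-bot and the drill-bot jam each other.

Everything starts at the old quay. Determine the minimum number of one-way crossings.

Counting alone: the drover can take at most 2 across per trip to the new quay, so moving all 5 needs at least 3 loaded trips out, with a return between consecutive ones — at least 5 crossings.
The safety rule pushes this higher. Following every safe sequence of crossings, the most of the 5 that can be at the new quay as the barge arrives there on crossing 5 is 4 — never all 5.
So no plan with fewer than 7 crossings exists, and this one achieves 7:
1. Drover goes to the new quay with the drill-bot and the haul-bot.  [the old quay: the lift-bot, the sort-bot, the weld-bot | the new quay: the drill-bot, the haul-bot]
2. Drover goes back to the old quay with the drill-bot.  [the old quay: the drill-bot, the lift-bot, the sort-bot, the weld-bot | the new quay: the haul-bot]
3. Drover goes to the new quay with the drill-bot and the lift-bot.  [the old quay: the sort-bot, the weld-bot | the new quay: the drill-bot, the haul-bot, the lift-bot]
4. Drover goes back to the old quay with the drill-bot.  [the old quay: the drill-bot, the sort-bot, the weld-bot | the new quay: the haul-bot, the lift-bot]
5. Drover goes to the new quay with the sort-bot and the weld-bot.  [the old quay: the drill-bot | the new quay: the haul-bot, the lift-bot, the sort-bot, the weld-bot]
6. Drover goes back to the old quay with the haul-bot.  [the old quay: the drill-bot, the haul-bot | the new quay: the lift-bot, the sort-bot, the weld-bot]
7. Drover goes to the new quay with the drill-bot and the haul-bot.  [the old quay: — | the new quay: the drill-bot, the haul-bot, the lift-bot, the sort-bot, the weld-bot]

7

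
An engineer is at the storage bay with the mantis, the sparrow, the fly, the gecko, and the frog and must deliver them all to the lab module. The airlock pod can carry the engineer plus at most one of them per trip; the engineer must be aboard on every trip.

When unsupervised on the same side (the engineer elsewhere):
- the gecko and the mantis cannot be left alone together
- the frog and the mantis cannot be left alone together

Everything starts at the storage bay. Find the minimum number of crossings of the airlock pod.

11

Counting alone: the engineer can take at most 1 across per trip to the lab module, so moving all 5 needs at least 5 loaded trips out, with a return between consecutive ones — at least 9 crossings.
The safety rule pushes this higher. Following every safe sequence of crossings, the most of the 5 that can be at the lab module as the airlock pod arrives there on crossing 9 is 4 — never all 5.
So no plan with fewer than 11 crossings exists, and this one achieves 11:
1. Engineer goes to the lab module with the mantis.  [the storage bay: the fly, the frog, the gecko, the sparrow | the lab module: the mantis]
2. Engineer goes back to the storage bay alone.  [the storage bay: the fly, the frog, the gecko, the sparrow | the lab module: the mantis]
3. Engineer goes to the lab module with the sparrow.  [the storage bay: the fly, the frog, the gecko | the lab module: the mantis, the sparrow]
4. Engineer goes back to the storage bay alone.  [the storage bay: the fly, the frog, the gecko | the lab module: the mantis, the sparrow]
5. Engineer goes to the lab module with the fly.  [the storage bay: the frog, the gecko | the lab module: the fly, the mantis, the sparrow]
6. Engineer goes back to the storage bay alone.  [the storage bay: the frog, the gecko | the lab module: the fly, the mantis, the sparrow]
7. Engineer goes to the lab module with the gecko.  [the storage bay: the frog | the lab module: the fly, the gecko, the mantis, the sparrow]
8. Engineer goes back to the storage bay with the mantis.  [the storage bay: the frog, the mantis | the lab module: the fly, the gecko, the sparrow]
9. Engineer goes to the lab module with the frog.  [the storage bay: the mantis | the lab module: the fly, the frog, the gecko, the sparrow]
10. Engineer goes back to the storage bay alone.  [the storage bay: the mantis | the lab module: the fly, the frog, the gecko, the sparrow]
11. Engineer goes to the lab module with the mantis.  [the storage bay: — | the lab module: the fly, the frog, the gecko, the mantis, the sparrow]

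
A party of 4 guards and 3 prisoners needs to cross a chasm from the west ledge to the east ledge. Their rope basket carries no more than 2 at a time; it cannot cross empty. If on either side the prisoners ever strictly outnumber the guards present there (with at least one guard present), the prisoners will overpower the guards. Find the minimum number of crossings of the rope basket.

11

Counting alone: each trip to the east ledge takes at most 2 across and each return brings at least 1 back, so after t trips out (and t−1 returns) at most 2t − (t−1) of the 7 are across; that first reaches 7 at t = 6, so at least 11 crossings are needed.
The plan below uses exactly 11 crossings, so it is optimal:
1. 2 prisoners → the east ledge.  (the west ledge: 4G 1P; the east ledge: 0G 2P)
2. 1 prisoner ← the west ledge.  (the west ledge: 4G 2P; the east ledge: 0G 1P)
3. 2 prisoners → the east ledge.  (the west ledge: 4G 0P; the east ledge: 0G 3P)
4. 1 prisoner ← the west ledge.  (the west ledge: 4G 1P; the east ledge: 0G 2P)
5. 2 guards → the east ledge.  (the west ledge: 2G 1P; the east ledge: 2G 2P)
6. 1 prisoner ← the west ledge.  (the west ledge: 2G 2P; the east ledge: 2G 1P)
7. 1 guard and 1 prisoner → the east ledge.  (the west ledge: 1G 1P; the east ledge: 3G 2P)
8. 1 guard ← the west ledge.  (the west ledge: 2G 1P; the east ledge: 2G 2P)
9. 1 guard and 1 prisoner → the east ledge.  (the west ledge: 1G 0P; the east ledge: 3G 3P)
10. 1 prisoner ← the west ledge.  (the west ledge: 1G 1P; the east ledge: 3G 2P)
11. 1 guard and 1 prisoner → the east ledge.  (the west ledge: 0G 0P; the east ledge: 4G 3P)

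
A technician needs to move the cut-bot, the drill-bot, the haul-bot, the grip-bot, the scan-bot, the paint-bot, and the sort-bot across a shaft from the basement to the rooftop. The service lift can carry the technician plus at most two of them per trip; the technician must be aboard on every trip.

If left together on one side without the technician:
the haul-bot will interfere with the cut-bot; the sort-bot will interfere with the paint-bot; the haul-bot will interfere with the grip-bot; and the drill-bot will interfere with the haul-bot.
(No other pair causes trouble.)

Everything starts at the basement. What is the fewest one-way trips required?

Counting alone: the technician can take at most 2 across per trip to the rooftop, so moving all 7 needs at least 4 loaded trips out, with a return between consecutive ones — at least 7 crossings.
The plan below uses exactly 7 crossings, so it is optimal:
1. Technician goes to the rooftop with the haul-bot and the paint-bot.
2. Technician goes back to the basement alone.
3. Technician goes to the rooftop with the cut-bot and the drill-bot.
4. Technician goes back to the basement with the haul-bot.
5. Technician goes to the rooftop with the grip-bot and the scan-bot.
6. Technician goes back to the basement alone.
7. Technician goes to the rooftop with the haul-bot and the sort-bot.

7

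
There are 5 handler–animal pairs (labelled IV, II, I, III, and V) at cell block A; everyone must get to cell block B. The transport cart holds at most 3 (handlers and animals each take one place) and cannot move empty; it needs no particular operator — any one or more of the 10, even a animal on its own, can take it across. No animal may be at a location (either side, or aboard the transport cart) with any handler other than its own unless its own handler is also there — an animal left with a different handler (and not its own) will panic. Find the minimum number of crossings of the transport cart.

11

Counting alone: each trip to cell block B takes at most 3 across and each return brings at least 1 back, so after t trips out (and t−1 returns) at most 3t − (t−1) of the 10 are across; that first reaches 10 at t = 5, so at least 9 crossings are needed.
The safety rule pushes this higher. Following every safe sequence of crossings, the most of the 10 that can be at cell block B as the transport cart arrives there on crossing 9 is 9 — never all 10.
So no plan with fewer than 11 crossings exists, and this one achieves 11:
1. animal IV and handler IV cross → cell block B.
2. handler IV crosses ← cell block A.
3. animal I, animal II, and animal III cross → cell block B.
4. animal IV crosses ← cell block A.
5. handler I, handler II, and handler III cross → cell block B.
6. animal II and handler II cross ← cell block A.
7. handler II, handler IV, and handler V cross → cell block B.
8. animal I crosses ← cell block A.
9. animal II and animal IV cross → cell block B.
10. animal IV crosses ← cell block A.
11. animal I, animal IV, and animal V cross → cell block B.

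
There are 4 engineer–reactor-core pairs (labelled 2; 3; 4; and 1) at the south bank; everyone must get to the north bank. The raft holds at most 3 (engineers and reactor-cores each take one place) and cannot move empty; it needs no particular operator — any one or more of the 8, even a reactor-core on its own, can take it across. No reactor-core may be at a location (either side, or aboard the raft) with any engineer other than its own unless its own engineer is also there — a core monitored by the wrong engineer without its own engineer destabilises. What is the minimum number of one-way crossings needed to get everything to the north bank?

9

Counting alone: each trip to the north bank takes at most 3 across and each return brings at least 1 back, so after t trips out (and t−1 returns) at most 3t − (t−1) of the 8 are across; that first reaches 8 at t = 4, so at least 7 crossings are needed.
The safety rule pushes this higher. Following every safe sequence of crossings, the most of the 8 that can be at the north bank as the raft arrives there on crossing 7 is 7 — never all 8.
So no plan with fewer than 9 crossings exists, and this one achieves 9:
1. engineer 2 and reactor-core 2 cross → the north bank.
2. engineer 2 crosses ← the south bank.
3. engineer 2, engineer 3, and reactor-core 3 cross → the north bank.
4. engineer 2 and reactor-core 2 cross ← the south bank.
5. engineer 1, engineer 2, and engineer 4 cross → the north bank.
6. reactor-core 3 crosses ← the south bank.
7. reactor-core 2 and reactor-core 3 cross → the north bank.
8. reactor-core 2 crosses ← the south bank.
9. reactor-core 1, reactor-core 2, and reactor-core 4 cross → the north bank.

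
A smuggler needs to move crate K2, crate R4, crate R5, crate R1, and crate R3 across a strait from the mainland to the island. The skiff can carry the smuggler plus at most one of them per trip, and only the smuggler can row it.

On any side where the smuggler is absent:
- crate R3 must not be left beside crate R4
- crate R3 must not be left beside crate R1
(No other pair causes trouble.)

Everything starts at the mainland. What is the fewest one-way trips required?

Counting alone: the smuggler can take at most 1 across per trip to the island, so moving all 5 needs at least 5 loaded trips out, with a return between consecutive ones — at least 9 crossings.
The safety rule pushes this higher. Following every safe sequence of crossings, the most of the 5 that can be at the island as the skiff arrives there on crossing 9 is 4 — never all 5.
So no plan with fewer than 11 crossings exists, and this one achieves 11:
1. Smuggler goes to the island with crate R3.
2. Smuggler goes back to the mainland alone.
3. Smuggler goes to the island with crate K2.
4. Smuggler goes back to the mainland alone.
5. Smuggler goes to the island with crate R4.
6. Smuggler goes back to the mainland with crate R3.
7. Smuggler goes to the island with crate R1.
8. Smuggler goes back to the mainland alone.
9. Smuggler goes to the island with crate R5.
10. Smuggler goes back to the mainland alone.
11. Smuggler goes to the island with crate R3.

11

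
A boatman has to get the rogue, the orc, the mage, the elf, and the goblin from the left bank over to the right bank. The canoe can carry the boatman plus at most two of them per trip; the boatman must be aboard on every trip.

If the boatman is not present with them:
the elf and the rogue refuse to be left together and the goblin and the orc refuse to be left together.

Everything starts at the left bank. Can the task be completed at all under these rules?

Yes

1. Boatman goes to the right bank with the orc and the rogue.
2. Boatman goes back to the left bank alone.
3. Boatman goes to the right bank with the mage.
4. Boatman goes back to the left bank alone.
5. Boatman goes to the right bank with the elf and the goblin.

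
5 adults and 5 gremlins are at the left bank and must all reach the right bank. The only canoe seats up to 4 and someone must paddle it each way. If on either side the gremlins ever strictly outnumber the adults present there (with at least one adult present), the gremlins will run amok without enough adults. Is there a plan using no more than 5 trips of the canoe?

Counting alone: each trip to the right bank takes at most 4 across and each return brings at least 1 back, so after t trips out (and t−1 returns) at most 4t − (t−1) of the 10 are across; that first reaches 10 at t = 3, so at least 5 crossings are needed.
The safety rule pushes this higher. Following every safe sequence of crossings, the most of the 10 that can be at the right bank as the canoe arrives there on crossing 5 is 9 — never all 10.
So the move cannot be finished within 5 crossings. (The shortest complete plan takes 7:)
1. 2 gremlins → the right bank.  (the left bank: 5A 3G; the right bank: 0A 2G)
2. 1 gremlin ← the left bank.  (the left bank: 5A 4G; the right bank: 0A 1G)
3. 4 gremlins → the right bank.  (the left bank: 5A 0G; the right bank: 0A 5G)
4. 1 gremlin ← the left bank.  (the left bank: 5A 1G; the right bank: 0A 4G)
5. 4 adults → the right bank.  (the left bank: 1A 1G; the right bank: 4A 4G)
6. 1 adult and 1 gremlin ← the left bank.  (the left bank: 2A 2G; the right bank: 3A 3G)
7. 2 adults and 2 gremlins → the right bank.  (the left bank: 0A 0G; the right bank: 5A 5G)

No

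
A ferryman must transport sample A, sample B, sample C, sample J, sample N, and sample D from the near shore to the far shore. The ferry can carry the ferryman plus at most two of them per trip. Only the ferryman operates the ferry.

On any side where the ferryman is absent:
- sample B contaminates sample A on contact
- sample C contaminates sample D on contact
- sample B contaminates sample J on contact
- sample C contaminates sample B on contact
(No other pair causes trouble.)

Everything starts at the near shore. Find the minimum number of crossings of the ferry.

7

Counting alone: the ferryman can take at most 2 across per trip to the far shore, so moving all 6 needs at least 3 loaded trips out, with a return between consecutive ones — at least 5 crossings.
The safety rule pushes this higher. Following every safe sequence of crossings, the most of the 6 that can be at the far shore as the ferry arrives there on crossing 5 is 5 — never all 6.
So no plan with fewer than 7 crossings exists, and this one achieves 7:
1. Ferryman goes to the far shore with sample B and sample C.  [the near shore: sample A, sample D, sample J, sample N | the far shore: sample B, sample C]
2. Ferryman goes back to the near shore with sample B.  [the near shore: sample A, sample B, sample D, sample J, sample N | the far shore: sample C]
3. Ferryman goes to the far shore with sample A and sample B.  [the near shore: sample D, sample J, sample N | the far shore: sample A, sample B, sample C]
4. Ferryman goes back to the near shore with sample B.  [the near shore: sample B, sample D, sample J, sample N | the far shore: sample A, sample C]
5. Ferryman goes to the far shore with sample J and sample N.  [the near shore: sample B, sample D | the far shore: sample A, sample C, sample J, sample N]
6. Ferryman goes back to the near shore alone.  [the near shore: sample B, sample D | the far shore: sample A, sample C, sample J, sample N]
7. Ferryman goes to the far shore with sample B and sample D.  [the near shore: — | the far shore: sample A, sample B, sample C, sample D, sample J, sample N]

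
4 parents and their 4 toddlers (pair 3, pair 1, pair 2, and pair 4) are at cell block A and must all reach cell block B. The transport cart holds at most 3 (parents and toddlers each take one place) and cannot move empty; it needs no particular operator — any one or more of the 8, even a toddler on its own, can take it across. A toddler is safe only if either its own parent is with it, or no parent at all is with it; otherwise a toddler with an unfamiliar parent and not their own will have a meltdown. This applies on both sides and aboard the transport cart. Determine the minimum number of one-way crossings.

9

Counting alone: each trip to cell block B takes at most 3 across and each return brings at least 1 back, so after t trips out (and t−1 returns) at most 3t − (t−1) of the 8 are across; that first reaches 8 at t = 4, so at least 7 crossings are needed.
The safety rule pushes this higher. Following every safe sequence of crossings, the most of the 8 that can be at cell block B as the transport cart arrives there on crossing 7 is 7 — never all 8.
So no plan with fewer than 9 crossings exists, and this one achieves 9:
1. parent 3 and toddler 3 cross → cell block B.
2. parent 3 crosses ← cell block A.
3. parent 1, parent 3, and toddler 1 cross → cell block B.
4. parent 3 and toddler 3 cross ← cell block A.
5. parent 2, parent 3, and parent 4 cross → cell block B.
6. toddler 1 crosses ← cell block A.
7. toddler 1 and toddler 3 cross → cell block B.
8. toddler 3 crosses ← cell block A.
9. toddler 2, toddler 3, and toddler 4 cross → cell block B.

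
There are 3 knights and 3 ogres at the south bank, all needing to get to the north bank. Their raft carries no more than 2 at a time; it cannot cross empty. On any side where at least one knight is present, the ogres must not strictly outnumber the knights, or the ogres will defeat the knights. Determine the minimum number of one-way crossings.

Counting alone: each trip to the north bank takes at most 2 across and each return brings at least 1 back, so after t trips out (and t−1 returns) at most 2t − (t−1) of the 6 are across; that first reaches 6 at t = 5, so at least 9 crossings are needed.
The safety rule pushes this higher. Following every safe sequence of crossings, the most of the 6 that can be at the north bank as the raft arrives there on crossing 9 is 5 — never all 6.
So no plan with fewer than 11 crossings exists, and this one achieves 11:
1. 2 ogres → the north bank.  (the south bank: 3K 1O; the north bank: 0K 2O)
2. 1 ogre ← the south bank.  (the south bank: 3K 2O; the north bank: 0K 1O)
3. 2 ogres → the north bank.  (the south bank: 3K 0O; the north bank: 0K 3O)
4. 1 ogre ← the south bank.  (the south bank: 3K 1O; the north bank: 0K 2O)
5. 2 knights → the north bank.  (the south bank: 1K 1O; the north bank: 2K 2O)
6. 1 knight and 1 ogre ← the south bank.  (the south bank: 2K 2O; the north bank: 1K 1O)
7. 2 knights → the north bank.  (the south bank: 0K 2O; the north bank: 3K 1O)
8. 1 ogre ← the south bank.  (the south bank: 0K 3O; the north bank: 3K 0O)
9. 2 ogres → the north bank.  (the south bank: 0K 1O; the north bank: 3K 2O)
10. 1 ogre ← the south bank.  (the south bank: 0K 2O; the north bank: 3K 1O)
11. 2 ogres → the north bank.  (the south bank: 0K 0O; the north bank: 3K 3O)

11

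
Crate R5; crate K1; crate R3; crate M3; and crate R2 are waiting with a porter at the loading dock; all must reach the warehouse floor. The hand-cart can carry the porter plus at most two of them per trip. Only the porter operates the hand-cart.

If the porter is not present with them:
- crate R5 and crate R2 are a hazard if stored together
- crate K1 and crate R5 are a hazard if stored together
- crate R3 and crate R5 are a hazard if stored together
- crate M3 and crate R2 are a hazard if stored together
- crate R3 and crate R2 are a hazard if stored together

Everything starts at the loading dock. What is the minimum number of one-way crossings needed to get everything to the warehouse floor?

Counting alone: the porter can take at most 2 across per trip to the warehouse floor, so moving all 5 needs at least 3 loaded trips out, with a return between consecutive ones — at least 5 crossings.
The safety rule pushes this higher. Following every safe sequence of crossings, the most of the 5 that can be at the warehouse floor as the hand-cart arrives there on crossing 5 is 4 — never all 5.
So no plan with fewer than 7 crossings exists, and this one achieves 7:
1. Porter goes to the warehouse floor with crate R2 and crate R5.  [the loading dock: crate K1, crate M3, crate R3 | the warehouse floor: crate R2, crate R5]
2. Porter goes back to the loading dock with crate R5.  [the loading dock: crate K1, crate M3, crate R3, crate R5 | the warehouse floor: crate R2]
3. Porter goes to the warehouse floor with crate K1 and crate R5.  [the loading dock: crate M3, crate R3 | the warehouse floor: crate K1, crate R2, crate R5]
4. Porter goes back to the loading dock with crate R5.  [the loading dock: crate M3, crate R3, crate R5 | the warehouse floor: crate K1, crate R2]
5. Porter goes to the warehouse floor with crate M3 and crate R3.  [the loading dock: crate R5 | the warehouse floor: crate K1, crate M3, crate R2, crate R3]
6. Porter goes back to the loading dock with crate R2.  [the loading dock: crate R2, crate R5 | the warehouse floor: crate K1, crate M3, crate R3]
7. Porter goes to the warehouse floor with crate R2 and crate R5.  [the loading dock: — | the warehouse floor: crate K1, crate M3, crate R2, crate R3, crate R5]

7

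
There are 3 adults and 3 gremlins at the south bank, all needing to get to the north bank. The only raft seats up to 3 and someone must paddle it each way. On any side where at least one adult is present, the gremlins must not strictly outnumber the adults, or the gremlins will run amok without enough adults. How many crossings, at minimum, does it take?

Counting alone: each trip to the north bank takes at most 3 across and each return brings at least 1 back, so after t trips out (and t−1 returns) at most 3t − (t−1) of the 6 are across; that first reaches 6 at t = 3, so at least 5 crossings are needed.
The plan below uses exactly 5 crossings, so it is optimal:
1. 2 gremlins → the north bank.  (the south bank: 3A 1G; the north bank: 0A 2G)
2. 1 gremlin ← the south bank.  (the south bank: 3A 2G; the north bank: 0A 1G)
3. 3 adults → the north bank.  (the south bank: 0A 2G; the north bank: 3A 1G)
4. 1 gremlin ← the south bank.  (the south bank: 0A 3G; the north bank: 3A 0G)
5. 3 gremlins → the north bank.  (the south bank: 0A 0G; the north bank: 3A 3G)

5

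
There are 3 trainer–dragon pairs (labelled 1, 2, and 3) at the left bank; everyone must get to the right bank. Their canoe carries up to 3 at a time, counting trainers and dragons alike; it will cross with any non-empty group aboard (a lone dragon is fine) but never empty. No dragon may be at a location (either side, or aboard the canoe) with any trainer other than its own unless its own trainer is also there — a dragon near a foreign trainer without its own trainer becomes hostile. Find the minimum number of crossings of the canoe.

Counting alone: each trip to the right bank takes at most 3 across and each return brings at least 1 back, so after t trips out (and t−1 returns) at most 3t − (t−1) of the 6 are across; that first reaches 6 at t = 3, so at least 5 crossings are needed.
The plan below uses exactly 5 crossings, so it is optimal:
1. dragon 1 and trainer 1 cross → the right bank.
2. trainer 1 crosses ← the left bank.
3. trainer 1, trainer 2, and trainer 3 cross → the right bank.
4. dragon 1 crosses ← the left bank.
5. dragon 1, dragon 2, and dragon 3 cross → the right bank.

5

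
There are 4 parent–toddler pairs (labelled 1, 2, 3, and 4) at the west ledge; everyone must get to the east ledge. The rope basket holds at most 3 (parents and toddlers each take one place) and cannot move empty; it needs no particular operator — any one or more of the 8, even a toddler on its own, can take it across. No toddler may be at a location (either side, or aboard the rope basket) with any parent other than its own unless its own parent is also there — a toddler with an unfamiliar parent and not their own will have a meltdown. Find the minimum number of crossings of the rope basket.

9

Counting alone: each trip to the east ledge takes at most 3 across and each return brings at least 1 back, so after t trips out (and t−1 returns) at most 3t − (t−1) of the 8 are across; that first reaches 8 at t = 4, so at least 7 crossings are needed.
The safety rule pushes this higher. Following every safe sequence of crossings, the most of the 8 that can be at the east ledge as the rope basket arrives there on crossing 7 is 7 — never all 8.
So no plan with fewer than 9 crossings exists, and this one achieves 9:
1. parent 1 and toddler 1 cross → the east ledge.
2. parent 1 crosses ← the west ledge.
3. parent 1, parent 2, and toddler 2 cross → the east ledge.
4. parent 1 and toddler 1 cross ← the west ledge.
5. parent 1, parent 3, and parent 4 cross → the east ledge.
6. toddler 2 crosses ← the west ledge.
7. toddler 1 and toddler 2 cross → the east ledge.
8. toddler 1 crosses ← the west ledge.
9. toddler 1, toddler 3, and toddler 4 cross → the east ledge.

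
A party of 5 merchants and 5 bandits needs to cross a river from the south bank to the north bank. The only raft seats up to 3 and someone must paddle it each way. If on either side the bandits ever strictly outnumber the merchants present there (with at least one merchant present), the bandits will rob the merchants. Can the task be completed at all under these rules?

Yes

1. 2 bandits → the north bank.  (the south bank: 5M 3B; the north bank: 0M 2B)
2. 1 bandit ← the south bank.  (the south bank: 5M 4B; the north bank: 0M 1B)
3. 3 bandits → the north bank.  (the south bank: 5M 1B; the north bank: 0M 4B)
4. 1 bandit ← the south bank.  (the south bank: 5M 2B; the north bank: 0M 3B)
5. 3 merchants → the north bank.  (the south bank: 2M 2B; the north bank: 3M 3B)
6. 1 merchant and 1 bandit ← the south bank.  (the south bank: 3M 3B; the north bank: 2M 2B)
7. 3 merchants → the north bank.  (the south bank: 0M 3B; the north bank: 5M 2B)
8. 1 bandit ← the south bank.  (the south bank: 0M 4B; the north bank: 5M 1B)
9. 2 bandits → the north bank.  (the south bank: 0M 2B; the north bank: 5M 3B)
10. 1 bandit ← the south bank.  (the south bank: 0M 3B; the north bank: 5M 2B)
11. 3 bandits → the north bank.  (the south bank: 0M 0B; the north bank: 5M 5B)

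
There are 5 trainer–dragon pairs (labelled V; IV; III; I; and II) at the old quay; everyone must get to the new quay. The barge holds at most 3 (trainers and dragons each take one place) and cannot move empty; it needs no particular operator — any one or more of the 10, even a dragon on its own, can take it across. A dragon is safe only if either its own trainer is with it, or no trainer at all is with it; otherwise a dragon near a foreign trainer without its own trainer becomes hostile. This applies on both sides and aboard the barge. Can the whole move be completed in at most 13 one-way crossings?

Yes — this plan uses 11 crossings (≤ 13):
1. dragon V and trainer V cross → the new quay.
2. trainer V crosses ← the old quay.
3. dragon I, dragon III, and dragon IV cross → the new quay.
4. dragon V crosses ← the old quay.
5. trainer I, trainer III, and trainer IV cross → the new quay.
6. dragon IV and trainer IV cross ← the old quay.
7. trainer II, trainer IV, and trainer V cross → the new quay.
8. dragon III crosses ← the old quay.
9. dragon IV and dragon V cross → the new quay.
10. dragon V crosses ← the old quay.
11. dragon II, dragon III, and dragon V cross → the new quay.

Yes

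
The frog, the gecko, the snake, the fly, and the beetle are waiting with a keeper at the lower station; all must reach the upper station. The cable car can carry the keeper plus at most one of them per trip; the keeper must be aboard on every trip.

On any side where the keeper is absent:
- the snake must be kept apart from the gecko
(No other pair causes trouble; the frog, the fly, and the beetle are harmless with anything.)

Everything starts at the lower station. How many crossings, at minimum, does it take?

9

Counting alone: the keeper can take at most 1 across per trip to the upper station, so moving all 5 needs at least 5 loaded trips out, with a return between consecutive ones — at least 9 crossings.
The plan below uses exactly 9 crossings, so it is optimal:
1. Keeper goes to the upper station with the gecko.
2. Keeper goes back to the lower station alone.
3. Keeper goes to the upper station with the frog.
4. Keeper goes back to the lower station alone.
5. Keeper goes to the upper station with the fly.
6. Keeper goes back to the lower station alone.
7. Keeper goes to the upper station with the beetle.
8. Keeper goes back to the lower station alone.
9. Keeper goes to the upper station with the snake.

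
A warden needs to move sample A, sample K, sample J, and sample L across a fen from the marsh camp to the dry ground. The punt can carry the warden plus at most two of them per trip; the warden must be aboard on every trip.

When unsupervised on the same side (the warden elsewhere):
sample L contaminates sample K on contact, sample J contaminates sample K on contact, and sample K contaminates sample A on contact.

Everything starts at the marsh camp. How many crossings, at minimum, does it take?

Counting alone: the warden can take at most 2 across per trip to the dry ground, so moving all 4 needs at least 2 loaded trips out, with a return between consecutive ones — at least 3 crossings.
The safety rule pushes this higher. Following every safe sequence of crossings, the most of the 4 that can be at the dry ground as the punt arrives there on crossing 3 is 3 — never all 4.
So no plan with fewer than 5 crossings exists, and this one achieves 5:
1. Warden goes to the dry ground with sample K.  [the marsh camp: sample A, sample J, sample L | the dry ground: sample K]
2. Warden goes back to the marsh camp alone.  [the marsh camp: sample A, sample J, sample L | the dry ground: sample K]
3. Warden goes to the dry ground with sample A and sample J.  [the marsh camp: sample L | the dry ground: sample A, sample J, sample K]
4. Warden goes back to the marsh camp with sample K.  [the marsh camp: sample K, sample L | the dry ground: sample A, sample J]
5. Warden goes to the dry ground with sample K and sample L.  [the marsh camp: — | the dry ground: sample A, sample J, sample K, sample L]

5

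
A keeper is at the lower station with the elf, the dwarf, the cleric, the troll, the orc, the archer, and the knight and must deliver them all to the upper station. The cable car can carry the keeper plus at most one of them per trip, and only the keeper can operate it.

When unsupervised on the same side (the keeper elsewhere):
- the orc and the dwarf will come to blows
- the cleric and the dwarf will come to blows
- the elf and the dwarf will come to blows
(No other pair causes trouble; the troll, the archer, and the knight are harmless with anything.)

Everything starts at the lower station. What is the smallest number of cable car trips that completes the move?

impossible

Following every safe sequence of crossings from the start, the most of the 7 that can be at the upper station as the cable car arrives there on crossings 1, 3, 5, 7, 9 is 1, 2, 3, 4, 5 respectively; the best ever achieved is 5 of 7.
From crossing 11 on, no configuration arises that was not already reachable earlier: only 72 distinct safe configurations (who is on which side, and where the cable car is) can ever be reached, none of them has everyone across, and every continuation just revisits them. So no valid plan exists.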